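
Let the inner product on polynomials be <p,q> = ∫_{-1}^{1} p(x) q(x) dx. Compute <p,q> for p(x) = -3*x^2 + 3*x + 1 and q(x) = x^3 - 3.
<p,q> = 6/5

Expand the product: p(x)·q(x) = -3*x^5 + 3*x^4 + x^3 + 9*x^2 - 9*x - 3.
∫_{-1}^{1} of each monomial x^k gives [2/(k+1) if k even, 0 if k odd]. Integrating term-by-term (or equivalently evaluating the antiderivative F(x) = -x^6/2 + 3*x^5/5 + x^4/4 + 3*x^3 - 9*x^2/2 - 3*x at the endpoints):
  F(1) − F(−1) = -83/20 − (-107/20) = 6/5.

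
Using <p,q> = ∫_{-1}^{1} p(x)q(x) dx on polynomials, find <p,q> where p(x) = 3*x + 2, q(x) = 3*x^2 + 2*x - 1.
<p,q> = 4

Expand the product: p(x)·q(x) = 9*x^3 + 12*x^2 + x - 2.
∫_{-1}^{1} of each monomial x^k gives [2/(k+1) if k even, 0 if k odd]. Integrating term-by-term (or equivalently evaluating the antiderivative F(x) = 9*x^4/4 + 4*x^3 + x^2/2 - 2*x at the endpoints):
  F(1) − F(−1) = 19/4 − (3/4) = 4.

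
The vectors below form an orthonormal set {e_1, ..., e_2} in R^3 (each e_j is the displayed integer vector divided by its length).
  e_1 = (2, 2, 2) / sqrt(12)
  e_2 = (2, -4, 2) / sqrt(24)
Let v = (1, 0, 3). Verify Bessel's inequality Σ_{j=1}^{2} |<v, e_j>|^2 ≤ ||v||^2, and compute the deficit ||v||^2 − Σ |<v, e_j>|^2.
Σ |<v, e_j>|^2 = 8; ||v||^2 = 10; deficit = 2

Write each e_j = u_j / sqrt(<u_j, u_j>) where u_j is the displayed integer vector. Then <v, e_j> = <v, u_j> / sqrt(<u_j, u_j>), so |<v, e_j>|^2 = <v, u_j>^2 / <u_j, u_j>.
Coefficients: <v, e_1> = 8/sqrt(12), <v, e_2> = 8/sqrt(24).
Square and sum: Σ |<v, e_j>|^2 = 8.
Compute ||v||^2 = v·v = 10.
Deficit = 10 − 8 = 2 ≥ 0, confirming Bessel's inequality. (The deficit equals ||v − Σ <v,e_j> e_j||^2, the squared distance from v to span{e_j}.)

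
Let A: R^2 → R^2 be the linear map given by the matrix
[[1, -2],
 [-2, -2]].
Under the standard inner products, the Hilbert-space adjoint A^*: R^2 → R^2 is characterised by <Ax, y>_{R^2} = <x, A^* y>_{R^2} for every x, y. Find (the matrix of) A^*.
A^* = A^T =
[[1, -2],
 [-2, -2]]

For real matrices with standard dot products, the defining identity <Ax, y> = <x, A^* y> gives (Ax)^T y = x^T (A^*) y, i.e. x^T A^T y = x^T (A^*) y. Since this holds for all x, y, we must have A^* = A^T. Therefore
A^* =
[[1, -2],
 [-2, -2]].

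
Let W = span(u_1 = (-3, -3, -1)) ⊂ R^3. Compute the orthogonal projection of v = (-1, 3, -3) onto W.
proj_W(v) = (9/19, 9/19, 3/19)

Set up U = [u_1 | ... | u_1] ∈ R^(3×1). The projector onto W = col(U) is P = U (U^T U)^(-1) U^T.
Compute U^T U =
  [19],
and U^T v = (-3).
Solve U^T U · c = U^T v for the coefficients: c = (-3/19). The projection is proj_W(v) = U c.
Check: (v - proj_W(v)) · u_1 = 0  (should be 0).
Result: proj_W(v) = (9/19, 9/19, 3/19).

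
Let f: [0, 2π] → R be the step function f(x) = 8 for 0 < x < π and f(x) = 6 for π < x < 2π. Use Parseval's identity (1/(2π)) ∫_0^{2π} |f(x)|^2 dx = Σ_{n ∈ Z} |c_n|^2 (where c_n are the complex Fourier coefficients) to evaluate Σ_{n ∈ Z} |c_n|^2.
Σ |c_n|^2 = 50

Parseval equates the L^2 energy of f (normalised by 1/(2π)) with the ℓ^2 sum of its Fourier coefficients: (1/(2π)) ∫_0^{2π} |f|^2 = Σ |c_n|^2.
Compute the left side: (1/(2π)) [∫_0^π 8^2 dx + ∫_π^{2π} 6^2 dx] = (1/(2π)) · (64π + 36π) = (64 + 36)/2 = 50.
So Σ_{n ∈ Z} |c_n|^2 = 50.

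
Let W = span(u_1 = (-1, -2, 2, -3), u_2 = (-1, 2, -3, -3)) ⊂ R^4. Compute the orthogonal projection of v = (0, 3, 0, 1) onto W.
proj_W(v) = (17/46, 29/23, -32/23, 51/46)

Set up U = [u_1 | ... | u_2] ∈ R^(4×2). The projector onto W = col(U) is P = U (U^T U)^(-1) U^T.
Compute U^T U =
  [18, 0]
  [0, 23],
and U^T v = (-9, 3).
Solve U^T U · c = U^T v for the coefficients: c = (-1/2, 3/23). The projection is proj_W(v) = U c.
Check: (v - proj_W(v)) · u_1 = 0  (should be 0).
Check: (v - proj_W(v)) · u_2 = 0  (should be 0).
Result: proj_W(v) = (17/46, 29/23, -32/23, 51/46).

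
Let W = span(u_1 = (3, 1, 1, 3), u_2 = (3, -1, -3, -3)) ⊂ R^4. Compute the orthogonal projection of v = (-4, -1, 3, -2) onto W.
proj_W(v) = (-159/34, -5/17, 33/34, -15/17)

Set up U = [u_1 | ... | u_2] ∈ R^(4×2). The projector onto W = col(U) is P = U (U^T U)^(-1) U^T.
Compute U^T U =
  [20, -4]
  [-4, 28],
and U^T v = (-16, -14).
Solve U^T U · c = U^T v for the coefficients: c = (-63/68, -43/68). The projection is proj_W(v) = U c.
Check: (v - proj_W(v)) · u_1 = 0  (should be 0).
Check: (v - proj_W(v)) · u_2 = 0  (should be 0).
Result: proj_W(v) = (-159/34, -5/17, 33/34, -15/17).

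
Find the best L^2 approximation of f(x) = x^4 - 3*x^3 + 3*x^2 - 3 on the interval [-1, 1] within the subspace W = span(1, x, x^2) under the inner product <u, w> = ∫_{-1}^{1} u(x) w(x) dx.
g(x) = 27*x^2/7 - 9*x/5 - 108/35

The best approximation g ∈ W is the orthogonal projection of f onto W. Writing g = a_0 + a_1 x + a_2 x^2, the coefficients solve the normal equations G · a = b where
  G_{ij} = <φ_i, φ_j> and b_i = <f, φ_i>, with φ_0 = 1, φ_1 = x, φ_2 = x^2.
G =
  [2, 0, 2/3]
  [0, 2/3, 0]
  [2/3, 0, 2/5],
b = (-18/5, -6/5, -18/35).
Solving gives a_0 = -108/35, a_1 = -9/5, a_2 = 27/7, so
  g(x) = 27*x^2/7 - 9*x/5 - 108/35.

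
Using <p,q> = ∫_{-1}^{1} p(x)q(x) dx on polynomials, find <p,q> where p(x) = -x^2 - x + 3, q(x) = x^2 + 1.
<p,q> = 104/15

Expand the product: p(x)·q(x) = -x^4 - x^3 + 2*x^2 - x + 3.
∫_{-1}^{1} of each monomial x^k gives [2/(k+1) if k even, 0 if k odd]. Integrating term-by-term (or equivalently evaluating the antiderivative F(x) = -x^5/5 - x^4/4 + 2*x^3/3 - x^2/2 + 3*x at the endpoints):
  F(1) − F(−1) = 163/60 − (-253/60) = 104/15.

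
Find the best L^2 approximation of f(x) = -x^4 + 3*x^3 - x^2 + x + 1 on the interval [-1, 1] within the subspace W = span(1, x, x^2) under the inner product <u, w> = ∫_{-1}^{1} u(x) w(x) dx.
g(x) = -13*x^2/7 + 14*x/5 + 38/35

The best approximation g ∈ W is the orthogonal projection of f onto W. Writing g = a_0 + a_1 x + a_2 x^2, the coefficients solve the normal equations G · a = b where
  G_{ij} = <φ_i, φ_j> and b_i = <f, φ_i>, with φ_0 = 1, φ_1 = x, φ_2 = x^2.
G =
  [2, 0, 2/3]
  [0, 2/3, 0]
  [2/3, 0, 2/5],
b = (14/15, 28/15, -2/105).
Solving gives a_0 = 38/35, a_1 = 14/5, a_2 = -13/7, so
  g(x) = -13*x^2/7 + 14*x/5 + 38/35.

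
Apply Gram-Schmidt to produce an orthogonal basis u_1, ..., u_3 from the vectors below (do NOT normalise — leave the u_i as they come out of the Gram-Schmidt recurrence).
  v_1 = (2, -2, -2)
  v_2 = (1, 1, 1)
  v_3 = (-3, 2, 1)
Orthogonal basis:
  u_1 = (2, -2, -2)
  u_2 = (4/3, 2/3, 2/3)
  u_3 = (0, 1/2, -1/2)

Apply the Gram-Schmidt recurrence
  u_1 = v_1
  u_i = v_i − Σ_{j<i} ((v_i · u_j) / (u_j · u_j)) · u_j.

Step by step this gives:
  u_1 = (2, -2, -2)
  u_2 = (4/3, 2/3, 2/3)
  u_3 = (0, 1/2, -1/2)

Orthogonality check:
  u_2 · u_1 = 0 (should be 0)
  u_3 · u_1 = 0 (should be 0)
  u_3 · u_2 = 0 (should be 0)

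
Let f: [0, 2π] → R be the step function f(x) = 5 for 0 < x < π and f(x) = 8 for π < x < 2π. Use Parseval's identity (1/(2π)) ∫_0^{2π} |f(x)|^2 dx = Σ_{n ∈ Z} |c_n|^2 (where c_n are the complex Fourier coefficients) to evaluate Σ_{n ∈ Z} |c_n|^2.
Σ |c_n|^2 = 89/2

Parseval equates the L^2 energy of f (normalised by 1/(2π)) with the ℓ^2 sum of its Fourier coefficients: (1/(2π)) ∫_0^{2π} |f|^2 = Σ |c_n|^2.
Compute the left side: (1/(2π)) [∫_0^π 5^2 dx + ∫_π^{2π} 8^2 dx] = (1/(2π)) · (25π + 64π) = (25 + 64)/2 = 89/2.
So Σ_{n ∈ Z} |c_n|^2 = 89/2.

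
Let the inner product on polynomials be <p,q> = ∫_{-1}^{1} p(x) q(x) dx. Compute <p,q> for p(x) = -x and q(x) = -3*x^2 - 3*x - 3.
<p,q> = 2

Expand the product: p(x)·q(x) = 3*x^3 + 3*x^2 + 3*x.
∫_{-1}^{1} of each monomial x^k gives [2/(k+1) if k even, 0 if k odd]. Integrating term-by-term (or equivalently evaluating the antiderivative F(x) = 3*x^4/4 + x^3 + 3*x^2/2 at the endpoints):
  F(1) − F(−1) = 13/4 − (5/4) = 2.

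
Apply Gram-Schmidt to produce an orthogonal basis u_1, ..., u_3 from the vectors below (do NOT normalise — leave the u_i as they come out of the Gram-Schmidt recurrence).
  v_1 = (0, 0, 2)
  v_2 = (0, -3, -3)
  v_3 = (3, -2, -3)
Orthogonal basis:
  u_1 = (0, 0, 2)
  u_2 = (0, -3, 0)
  u_3 = (3, 0, 0)

Apply the Gram-Schmidt recurrence
  u_1 = v_1
  u_i = v_i − Σ_{j<i} ((v_i · u_j) / (u_j · u_j)) · u_j.

Step by step this gives:
  u_1 = (0, 0, 2)
  u_2 = (0, -3, 0)
  u_3 = (3, 0, 0)

Orthogonality check:
  u_2 · u_1 = 0 (should be 0)
  u_3 · u_1 = 0 (should be 0)
  u_3 · u_2 = 0 (should be 0)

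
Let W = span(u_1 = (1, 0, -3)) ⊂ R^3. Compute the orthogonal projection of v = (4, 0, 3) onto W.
proj_W(v) = (-1/2, 0, 3/2)

Set up U = [u_1 | ... | u_1] ∈ R^(3×1). The projector onto W = col(U) is P = U (U^T U)^(-1) U^T.
Compute U^T U =
  [10],
and U^T v = (-5).
Solve U^T U · c = U^T v for the coefficients: c = (-1/2). The projection is proj_W(v) = U c.
Check: (v - proj_W(v)) · u_1 = 0  (should be 0).
Result: proj_W(v) = (-1/2, 0, 3/2).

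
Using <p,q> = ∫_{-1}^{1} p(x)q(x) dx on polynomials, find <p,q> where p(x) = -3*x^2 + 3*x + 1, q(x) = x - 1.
<p,q> = 2

Expand the product: p(x)·q(x) = -3*x^3 + 6*x^2 - 2*x - 1.
∫_{-1}^{1} of each monomial x^k gives [2/(k+1) if k even, 0 if k odd]. Integrating term-by-term (or equivalently evaluating the antiderivative F(x) = -3*x^4/4 + 2*x^3 - x^2 - x at the endpoints):
  F(1) − F(−1) = -3/4 − (-11/4) = 2.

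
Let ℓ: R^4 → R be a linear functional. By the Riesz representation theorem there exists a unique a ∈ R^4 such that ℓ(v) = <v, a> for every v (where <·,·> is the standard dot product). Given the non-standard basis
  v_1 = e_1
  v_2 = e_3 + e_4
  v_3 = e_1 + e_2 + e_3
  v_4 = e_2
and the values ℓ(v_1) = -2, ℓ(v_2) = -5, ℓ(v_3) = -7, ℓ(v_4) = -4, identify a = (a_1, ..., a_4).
a = (-2, -4, -1, -4)

Write a = (a_1, ..., a_4) in the standard basis. For each basis vector v_i, ℓ(v_i) = <v_i, a> is a linear equation in the a_j's. Collect the n equations into a matrix system V a = ℓ, where row i of V is v_i (expressed in the standard basis). Since V is invertible (lower-triangular with 1s on the diagonal, up to permutation), solve by back-substitution:
  V =
[[1, 0, 0, 0],
 [0, 0, 1, 1],
 [1, 1, 1, 0],
 [0, 1, 0, 0]]
  V a = (-2, -5, -7, -4)
Solving gives a = (-2, -4, -1, -4).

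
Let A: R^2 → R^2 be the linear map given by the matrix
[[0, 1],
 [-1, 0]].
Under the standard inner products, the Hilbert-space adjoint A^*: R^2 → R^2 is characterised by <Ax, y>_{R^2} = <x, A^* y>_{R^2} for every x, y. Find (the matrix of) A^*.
A^* = A^T =
[[0, -1],
 [1, 0]]

For real matrices with standard dot products, the defining identity <Ax, y> = <x, A^* y> gives (Ax)^T y = x^T (A^*) y, i.e. x^T A^T y = x^T (A^*) y. Since this holds for all x, y, we must have A^* = A^T. Therefore
A^* =
[[0, -1],
 [1, 0]].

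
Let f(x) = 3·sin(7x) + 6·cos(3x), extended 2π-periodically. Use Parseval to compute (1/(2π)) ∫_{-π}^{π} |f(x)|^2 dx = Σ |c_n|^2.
Σ |c_n|^2 = 45/2

Expand |f|^2 and use orthogonality of {sin(nx), cos(mx)} on [-π, π]:
  ∫_{-π}^{π} sin(nx)^2 dx = π, ∫ cos(mx)^2 dx = π, and cross terms integrate to 0.
So ∫_{-π}^{π} f(x)^2 dx = 3^2 · π + 6^2 · π = (9 + 36)π.
Divide by 2π: (9 + 36)/2 = 45/2.
By Parseval, this equals Σ |c_n|^2.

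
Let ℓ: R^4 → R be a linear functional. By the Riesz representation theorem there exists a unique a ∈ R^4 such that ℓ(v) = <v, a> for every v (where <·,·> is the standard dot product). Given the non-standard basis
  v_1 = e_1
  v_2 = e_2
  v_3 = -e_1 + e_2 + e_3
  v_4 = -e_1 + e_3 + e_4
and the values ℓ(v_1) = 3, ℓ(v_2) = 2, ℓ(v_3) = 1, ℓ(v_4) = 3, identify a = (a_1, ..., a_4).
a = (3, 2, 2, 4)

Write a = (a_1, ..., a_4) in the standard basis. For each basis vector v_i, ℓ(v_i) = <v_i, a> is a linear equation in the a_j's. Collect the n equations into a matrix system V a = ℓ, where row i of V is v_i (expressed in the standard basis). Since V is invertible (lower-triangular with 1s on the diagonal, up to permutation), solve by back-substitution:
  V =
[[1, 0, 0, 0],
 [0, 1, 0, 0],
 [-1, 1, 1, 0],
 [-1, 0, 1, 1]]
  V a = (3, 2, 1, 3)
Solving gives a = (3, 2, 2, 4).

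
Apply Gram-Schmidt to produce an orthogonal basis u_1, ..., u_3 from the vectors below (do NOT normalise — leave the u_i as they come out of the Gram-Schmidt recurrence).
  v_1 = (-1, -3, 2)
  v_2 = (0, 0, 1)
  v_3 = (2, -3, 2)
Orthogonal basis:
  u_1 = (-1, -3, 2)
  u_2 = (1/7, 3/7, 5/7)
  u_3 = (27/10, -9/10, 0)

Apply the Gram-Schmidt recurrence
  u_1 = v_1
  u_i = v_i − Σ_{j<i} ((v_i · u_j) / (u_j · u_j)) · u_j.

Step by step this gives:
  u_1 = (-1, -3, 2)
  u_2 = (1/7, 3/7, 5/7)
  u_3 = (27/10, -9/10, 0)

Orthogonality check:
  u_2 · u_1 = 0 (should be 0)
  u_3 · u_1 = 0 (should be 0)
  u_3 · u_2 = 0 (should be 0)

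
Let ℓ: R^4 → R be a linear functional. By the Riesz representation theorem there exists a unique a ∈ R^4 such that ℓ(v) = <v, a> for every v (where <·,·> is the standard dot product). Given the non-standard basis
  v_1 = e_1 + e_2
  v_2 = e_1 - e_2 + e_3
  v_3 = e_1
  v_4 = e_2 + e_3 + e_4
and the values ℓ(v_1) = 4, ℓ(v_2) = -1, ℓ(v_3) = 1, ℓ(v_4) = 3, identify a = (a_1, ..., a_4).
a = (1, 3, 1, -1)

Write a = (a_1, ..., a_4) in the standard basis. For each basis vector v_i, ℓ(v_i) = <v_i, a> is a linear equation in the a_j's. Collect the n equations into a matrix system V a = ℓ, where row i of V is v_i (expressed in the standard basis). Since V is invertible (lower-triangular with 1s on the diagonal, up to permutation), solve by back-substitution:
  V =
[[1, 1, 0, 0],
 [1, -1, 1, 0],
 [1, 0, 0, 0],
 [0, 1, 1, 1]]
  V a = (4, -1, 1, 3)
Solving gives a = (1, 3, 1, -1).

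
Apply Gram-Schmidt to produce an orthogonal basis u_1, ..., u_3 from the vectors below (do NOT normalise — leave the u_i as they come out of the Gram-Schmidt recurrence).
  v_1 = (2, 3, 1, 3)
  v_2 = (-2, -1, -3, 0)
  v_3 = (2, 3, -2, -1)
Orthogonal basis:
  u_1 = (2, 3, 1, 3)
  u_2 = (-26/23, 7/23, -59/23, 30/23)
  u_3 = (59/37, 139/74, -125/74, -88/37)

Apply the Gram-Schmidt recurrence
  u_1 = v_1
  u_i = v_i − Σ_{j<i} ((v_i · u_j) / (u_j · u_j)) · u_j.

Step by step this gives:
  u_1 = (2, 3, 1, 3)
  u_2 = (-26/23, 7/23, -59/23, 30/23)
  u_3 = (59/37, 139/74, -125/74, -88/37)

Orthogonality check:
  u_2 · u_1 = 0 (should be 0)
  u_3 · u_1 = 0 (should be 0)
  u_3 · u_2 = 0 (should be 0)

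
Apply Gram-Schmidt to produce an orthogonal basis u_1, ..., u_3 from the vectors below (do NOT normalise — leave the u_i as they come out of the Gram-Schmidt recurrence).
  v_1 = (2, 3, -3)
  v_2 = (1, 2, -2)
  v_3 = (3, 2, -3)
Orthogonal basis:
  u_1 = (2, 3, -3)
  u_2 = (-3/11, 1/11, -1/11)
  u_3 = (0, -1/2, -1/2)

Apply the Gram-Schmidt recurrence
  u_1 = v_1
  u_i = v_i − Σ_{j<i} ((v_i · u_j) / (u_j · u_j)) · u_j.

Step by step this gives:
  u_1 = (2, 3, -3)
  u_2 = (-3/11, 1/11, -1/11)
  u_3 = (0, -1/2, -1/2)

Orthogonality check:
  u_2 · u_1 = 0 (should be 0)
  u_3 · u_1 = 0 (should be 0)
  u_3 · u_2 = 0 (should be 0)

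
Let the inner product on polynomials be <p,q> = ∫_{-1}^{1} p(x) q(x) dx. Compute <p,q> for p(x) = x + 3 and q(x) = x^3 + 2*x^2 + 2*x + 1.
<p,q> = 176/15

Expand the product: p(x)·q(x) = x^4 + 5*x^3 + 8*x^2 + 7*x + 3.
∫_{-1}^{1} of each monomial x^k gives [2/(k+1) if k even, 0 if k odd]. Integrating term-by-term (or equivalently evaluating the antiderivative F(x) = x^5/5 + 5*x^4/4 + 8*x^3/3 + 7*x^2/2 + 3*x at the endpoints):
  F(1) − F(−1) = 637/60 − (-67/60) = 176/15.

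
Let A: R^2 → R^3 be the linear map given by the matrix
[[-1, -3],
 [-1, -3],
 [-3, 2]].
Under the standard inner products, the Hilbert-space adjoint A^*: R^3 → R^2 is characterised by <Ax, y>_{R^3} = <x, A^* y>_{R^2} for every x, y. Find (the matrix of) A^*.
A^* = A^T =
[[-1, -1, -3],
 [-3, -3, 2]]

For real matrices with standard dot products, the defining identity <Ax, y> = <x, A^* y> gives (Ax)^T y = x^T (A^*) y, i.e. x^T A^T y = x^T (A^*) y. Since this holds for all x, y, we must have A^* = A^T. Therefore
A^* =
[[-1, -1, -3],
 [-3, -3, 2]].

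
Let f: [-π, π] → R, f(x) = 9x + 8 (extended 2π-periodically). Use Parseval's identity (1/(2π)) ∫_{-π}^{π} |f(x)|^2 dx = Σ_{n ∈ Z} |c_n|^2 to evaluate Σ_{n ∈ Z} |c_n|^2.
Σ |c_n|^2 = 27π^2 + 64

Expand and integrate term by term over [-π, π]:
  ∫ (9x)^2 dx = 81·(2π^3/3); ∫ 2·9·(8)·x dx = 0 (odd integrand); ∫ 8^2 dx = 64·2π.
So (1/(2π)) ∫_{-π}^{π} (9x + 8)^2 dx = 81π^2/3 + 64 = 27π^2 + 64.
Parseval ⇒ Σ |c_n|^2 = 27π^2 + 64.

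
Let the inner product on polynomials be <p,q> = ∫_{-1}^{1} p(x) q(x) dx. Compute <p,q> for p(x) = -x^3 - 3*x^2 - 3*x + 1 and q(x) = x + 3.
<p,q> = -12/5

Expand the product: p(x)·q(x) = -x^4 - 6*x^3 - 12*x^2 - 8*x + 3.
∫_{-1}^{1} of each monomial x^k gives [2/(k+1) if k even, 0 if k odd]. Integrating term-by-term (or equivalently evaluating the antiderivative F(x) = -x^5/5 - 3*x^4/2 - 4*x^3 - 4*x^2 + 3*x at the endpoints):
  F(1) − F(−1) = -67/10 − (-43/10) = -12/5.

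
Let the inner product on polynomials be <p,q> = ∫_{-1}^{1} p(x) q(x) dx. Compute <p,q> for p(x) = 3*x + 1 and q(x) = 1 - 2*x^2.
<p,q> = 2/3

Expand the product: p(x)·q(x) = -6*x^3 - 2*x^2 + 3*x + 1.
∫_{-1}^{1} of each monomial x^k gives [2/(k+1) if k even, 0 if k odd]. Integrating term-by-term (or equivalently evaluating the antiderivative F(x) = -3*x^4/2 - 2*x^3/3 + 3*x^2/2 + x at the endpoints):
  F(1) − F(−1) = 1/3 − (-1/3) = 2/3.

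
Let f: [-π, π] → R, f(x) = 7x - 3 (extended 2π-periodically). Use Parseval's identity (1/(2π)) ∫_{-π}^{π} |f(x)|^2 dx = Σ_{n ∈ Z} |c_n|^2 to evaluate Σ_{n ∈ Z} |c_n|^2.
Σ |c_n|^2 = 49π^2/3 + 9

Expand and integrate term by term over [-π, π]:
  ∫ (7x)^2 dx = 49·(2π^3/3); ∫ 2·7·(-3)·x dx = 0 (odd integrand); ∫ (-3)^2 dx = 9·2π.
So (1/(2π)) ∫_{-π}^{π} (7x - 3)^2 dx = 49π^2/3 + 9 = 49π^2/3 + 9.
Parseval ⇒ Σ |c_n|^2 = 49π^2/3 + 9.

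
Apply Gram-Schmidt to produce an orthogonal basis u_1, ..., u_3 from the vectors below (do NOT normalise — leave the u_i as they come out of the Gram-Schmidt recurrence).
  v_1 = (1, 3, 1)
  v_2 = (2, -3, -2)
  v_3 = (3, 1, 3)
Orthogonal basis:
  u_1 = (1, 3, 1)
  u_2 = (31/11, -6/11, -13/11)
  u_3 = (48/53, -64/53, 144/53)

Apply the Gram-Schmidt recurrence
  u_1 = v_1
  u_i = v_i − Σ_{j<i} ((v_i · u_j) / (u_j · u_j)) · u_j.

Step by step this gives:
  u_1 = (1, 3, 1)
  u_2 = (31/11, -6/11, -13/11)
  u_3 = (48/53, -64/53, 144/53)

Orthogonality check:
  u_2 · u_1 = 0 (should be 0)
  u_3 · u_1 = 0 (should be 0)
  u_3 · u_2 = 0 (should be 0)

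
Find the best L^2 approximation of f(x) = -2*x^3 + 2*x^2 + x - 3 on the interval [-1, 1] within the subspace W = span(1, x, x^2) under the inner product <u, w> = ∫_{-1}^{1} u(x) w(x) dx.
g(x) = 2*x^2 - x/5 - 3

The best approximation g ∈ W is the orthogonal projection of f onto W. Writing g = a_0 + a_1 x + a_2 x^2, the coefficients solve the normal equations G · a = b where
  G_{ij} = <φ_i, φ_j> and b_i = <f, φ_i>, with φ_0 = 1, φ_1 = x, φ_2 = x^2.
G =
  [2, 0, 2/3]
  [0, 2/3, 0]
  [2/3, 0, 2/5],
b = (-14/3, -2/15, -6/5).
Solving gives a_0 = -3, a_1 = -1/5, a_2 = 2, so
  g(x) = 2*x^2 - x/5 - 3.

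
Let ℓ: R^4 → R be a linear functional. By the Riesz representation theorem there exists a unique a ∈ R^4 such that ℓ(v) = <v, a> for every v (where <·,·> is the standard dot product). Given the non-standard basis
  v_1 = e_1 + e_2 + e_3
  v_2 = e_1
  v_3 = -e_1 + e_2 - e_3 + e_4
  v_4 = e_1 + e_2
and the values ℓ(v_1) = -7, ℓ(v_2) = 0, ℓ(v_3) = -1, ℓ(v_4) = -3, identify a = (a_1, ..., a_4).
a = (0, -3, -4, -2)

Write a = (a_1, ..., a_4) in the standard basis. For each basis vector v_i, ℓ(v_i) = <v_i, a> is a linear equation in the a_j's. Collect the n equations into a matrix system V a = ℓ, where row i of V is v_i (expressed in the standard basis). Since V is invertible (lower-triangular with 1s on the diagonal, up to permutation), solve by back-substitution:
  V =
[[1, 1, 1, 0],
 [1, 0, 0, 0],
 [-1, 1, -1, 1],
 [1, 1, 0, 0]]
  V a = (-7, 0, -1, -3)
Solving gives a = (0, -3, -4, -2).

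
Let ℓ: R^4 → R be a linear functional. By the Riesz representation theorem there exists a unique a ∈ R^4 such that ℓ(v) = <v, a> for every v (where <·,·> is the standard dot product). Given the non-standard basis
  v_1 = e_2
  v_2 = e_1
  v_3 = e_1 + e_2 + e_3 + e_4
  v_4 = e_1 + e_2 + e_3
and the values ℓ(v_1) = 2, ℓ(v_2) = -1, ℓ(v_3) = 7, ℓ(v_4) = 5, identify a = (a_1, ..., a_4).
a = (-1, 2, 4, 2)

Write a = (a_1, ..., a_4) in the standard basis. For each basis vector v_i, ℓ(v_i) = <v_i, a> is a linear equation in the a_j's. Collect the n equations into a matrix system V a = ℓ, where row i of V is v_i (expressed in the standard basis). Since V is invertible (lower-triangular with 1s on the diagonal, up to permutation), solve by back-substitution:
  V =
[[0, 1, 0, 0],
 [1, 0, 0, 0],
 [1, 1, 1, 1],
 [1, 1, 1, 0]]
  V a = (2, -1, 7, 5)
Solving gives a = (-1, 2, 4, 2).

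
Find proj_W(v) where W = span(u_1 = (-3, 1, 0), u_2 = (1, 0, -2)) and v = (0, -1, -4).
proj_W(v) = (20/41, 19/41, -154/41)

Set up U = [u_1 | ... | u_2] ∈ R^(3×2). The projector onto W = col(U) is P = U (U^T U)^(-1) U^T.
Compute U^T U =
  [10, -3]
  [-3, 5],
and U^T v = (-1, 8).
Solve U^T U · c = U^T v for the coefficients: c = (19/41, 77/41). The projection is proj_W(v) = U c.
Check: (v - proj_W(v)) · u_1 = 0  (should be 0).
Check: (v - proj_W(v)) · u_2 = 0  (should be 0).
Result: proj_W(v) = (20/41, 19/41, -154/41).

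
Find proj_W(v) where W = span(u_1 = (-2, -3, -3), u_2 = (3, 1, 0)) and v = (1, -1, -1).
proj_W(v) = (124/139, -94/139, -174/139)

Set up U = [u_1 | ... | u_2] ∈ R^(3×2). The projector onto W = col(U) is P = U (U^T U)^(-1) U^T.
Compute U^T U =
  [22, -9]
  [-9, 10],
and U^T v = (4, 2).
Solve U^T U · c = U^T v for the coefficients: c = (58/139, 80/139). The projection is proj_W(v) = U c.
Check: (v - proj_W(v)) · u_1 = 0  (should be 0).
Check: (v - proj_W(v)) · u_2 = 0  (should be 0).
Result: proj_W(v) = (124/139, -94/139, -174/139).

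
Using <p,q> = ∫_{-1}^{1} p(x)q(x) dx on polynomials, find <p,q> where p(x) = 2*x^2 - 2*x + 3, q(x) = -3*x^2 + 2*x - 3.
<p,q> = -496/15

Expand the product: p(x)·q(x) = -6*x^4 + 10*x^3 - 19*x^2 + 12*x - 9.
∫_{-1}^{1} of each monomial x^k gives [2/(k+1) if k even, 0 if k odd]. Integrating term-by-term (or equivalently evaluating the antiderivative F(x) = -6*x^5/5 + 5*x^4/2 - 19*x^3/3 + 6*x^2 - 9*x at the endpoints):
  F(1) − F(−1) = -241/30 − (751/30) = -496/15.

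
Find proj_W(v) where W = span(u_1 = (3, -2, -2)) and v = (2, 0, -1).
proj_W(v) = (24/17, -16/17, -16/17)

Set up U = [u_1 | ... | u_1] ∈ R^(3×1). The projector onto W = col(U) is P = U (U^T U)^(-1) U^T.
Compute U^T U =
  [17],
and U^T v = (8).
Solve U^T U · c = U^T v for the coefficients: c = (8/17). The projection is proj_W(v) = U c.
Check: (v - proj_W(v)) · u_1 = 0  (should be 0).
Result: proj_W(v) = (24/17, -16/17, -16/17).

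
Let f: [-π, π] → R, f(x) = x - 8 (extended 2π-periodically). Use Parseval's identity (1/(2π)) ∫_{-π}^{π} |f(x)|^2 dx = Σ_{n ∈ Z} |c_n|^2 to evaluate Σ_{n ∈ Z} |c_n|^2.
Σ |c_n|^2 = π^2/3 + 64

Expand and integrate term by term over [-π, π]:
  ∫ (x)^2 dx = 1·(2π^3/3); ∫ 2·1·(-8)·x dx = 0 (odd integrand); ∫ (-8)^2 dx = 64·2π.
So (1/(2π)) ∫_{-π}^{π} (x - 8)^2 dx = 1π^2/3 + 64 = π^2/3 + 64.
Parseval ⇒ Σ |c_n|^2 = π^2/3 + 64.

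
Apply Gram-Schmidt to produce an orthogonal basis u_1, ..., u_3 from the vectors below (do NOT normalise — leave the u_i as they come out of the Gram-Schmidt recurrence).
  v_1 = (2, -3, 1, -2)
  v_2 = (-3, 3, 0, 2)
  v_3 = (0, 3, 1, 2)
Orthogonal basis:
  u_1 = (2, -3, 1, -2)
  u_2 = (-8/9, -1/6, 19/18, -1/9)
  u_3 = (52/35, 36/35, 52/35, 24/35)

Apply the Gram-Schmidt recurrence
  u_1 = v_1
  u_i = v_i − Σ_{j<i} ((v_i · u_j) / (u_j · u_j)) · u_j.

Step by step this gives:
  u_1 = (2, -3, 1, -2)
  u_2 = (-8/9, -1/6, 19/18, -1/9)
  u_3 = (52/35, 36/35, 52/35, 24/35)

Orthogonality check:
  u_2 · u_1 = 0 (should be 0)
  u_3 · u_1 = 0 (should be 0)
  u_3 · u_2 = 0 (should be 0)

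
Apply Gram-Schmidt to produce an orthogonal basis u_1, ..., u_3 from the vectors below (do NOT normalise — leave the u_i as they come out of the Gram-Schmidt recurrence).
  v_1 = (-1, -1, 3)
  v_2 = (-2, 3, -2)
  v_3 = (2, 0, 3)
Orthogonal basis:
  u_1 = (-1, -1, 3)
  u_2 = (-29/11, 26/11, -1/11)
  u_3 = (203/138, 116/69, 145/138)

Apply the Gram-Schmidt recurrence
  u_1 = v_1
  u_i = v_i − Σ_{j<i} ((v_i · u_j) / (u_j · u_j)) · u_j.

Step by step this gives:
  u_1 = (-1, -1, 3)
  u_2 = (-29/11, 26/11, -1/11)
  u_3 = (203/138, 116/69, 145/138)

Orthogonality check:
  u_2 · u_1 = 0 (should be 0)
  u_3 · u_1 = 0 (should be 0)
  u_3 · u_2 = 0 (should be 0)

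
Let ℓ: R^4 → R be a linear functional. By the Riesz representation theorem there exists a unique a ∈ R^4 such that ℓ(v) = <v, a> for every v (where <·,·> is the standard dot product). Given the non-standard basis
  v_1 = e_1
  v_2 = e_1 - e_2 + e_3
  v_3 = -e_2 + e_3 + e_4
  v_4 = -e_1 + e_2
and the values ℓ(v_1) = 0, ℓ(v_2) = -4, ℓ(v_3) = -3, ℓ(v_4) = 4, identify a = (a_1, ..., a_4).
a = (0, 4, 0, 1)

Write a = (a_1, ..., a_4) in the standard basis. For each basis vector v_i, ℓ(v_i) = <v_i, a> is a linear equation in the a_j's. Collect the n equations into a matrix system V a = ℓ, where row i of V is v_i (expressed in the standard basis). Since V is invertible (lower-triangular with 1s on the diagonal, up to permutation), solve by back-substitution:
  V =
[[1, 0, 0, 0],
 [1, -1, 1, 0],
 [0, -1, 1, 1],
 [-1, 1, 0, 0]]
  V a = (0, -4, -3, 4)
Solving gives a = (0, 4, 0, 1).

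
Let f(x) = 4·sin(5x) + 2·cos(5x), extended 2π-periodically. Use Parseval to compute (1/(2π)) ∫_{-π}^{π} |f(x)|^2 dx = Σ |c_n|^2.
Σ |c_n|^2 = 10

Expand |f|^2 and use orthogonality of {sin(nx), cos(mx)} on [-π, π]:
  ∫_{-π}^{π} sin(nx)^2 dx = π, ∫ cos(mx)^2 dx = π, and cross terms integrate to 0.
So ∫_{-π}^{π} f(x)^2 dx = 4^2 · π + 2^2 · π = (16 + 4)π.
Divide by 2π: (16 + 4)/2 = 10.
By Parseval, this equals Σ |c_n|^2.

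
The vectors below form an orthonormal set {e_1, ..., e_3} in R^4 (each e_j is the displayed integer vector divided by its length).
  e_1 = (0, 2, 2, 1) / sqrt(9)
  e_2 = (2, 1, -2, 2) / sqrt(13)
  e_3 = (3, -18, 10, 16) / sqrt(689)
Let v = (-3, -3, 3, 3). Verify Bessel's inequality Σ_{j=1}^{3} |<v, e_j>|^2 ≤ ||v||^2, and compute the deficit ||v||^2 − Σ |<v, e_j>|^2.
Σ |<v, e_j>|^2 = 1547/53; ||v||^2 = 36; deficit = 361/53

Write each e_j = u_j / sqrt(<u_j, u_j>) where u_j is the displayed integer vector. Then <v, e_j> = <v, u_j> / sqrt(<u_j, u_j>), so |<v, e_j>|^2 = <v, u_j>^2 / <u_j, u_j>.
Coefficients: <v, e_1> = 3/sqrt(9), <v, e_2> = -9/sqrt(13), <v, e_3> = 123/sqrt(689).
Square and sum: Σ |<v, e_j>|^2 = 1547/53.
Compute ||v||^2 = v·v = 36.
Deficit = 36 − 1547/53 = 361/53 ≥ 0, confirming Bessel's inequality. (The deficit equals ||v − Σ <v,e_j> e_j||^2, the squared distance from v to span{e_j}.)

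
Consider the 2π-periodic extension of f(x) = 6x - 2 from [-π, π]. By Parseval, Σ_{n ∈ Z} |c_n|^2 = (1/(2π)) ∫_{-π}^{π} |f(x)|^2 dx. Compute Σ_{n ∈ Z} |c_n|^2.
Σ |c_n|^2 = 12π^2 + 4

Expand and integrate term by term over [-π, π]:
  ∫ (6x)^2 dx = 36·(2π^3/3); ∫ 2·6·(-2)·x dx = 0 (odd integrand); ∫ (-2)^2 dx = 4·2π.
So (1/(2π)) ∫_{-π}^{π} (6x - 2)^2 dx = 36π^2/3 + 4 = 12π^2 + 4.
Parseval ⇒ Σ |c_n|^2 = 12π^2 + 4.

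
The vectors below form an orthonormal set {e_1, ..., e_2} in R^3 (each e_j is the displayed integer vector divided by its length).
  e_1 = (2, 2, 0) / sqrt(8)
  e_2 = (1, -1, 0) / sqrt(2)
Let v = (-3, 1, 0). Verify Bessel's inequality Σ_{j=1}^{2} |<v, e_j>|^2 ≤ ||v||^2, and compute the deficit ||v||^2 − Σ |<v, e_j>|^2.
Σ |<v, e_j>|^2 = 10; ||v||^2 = 10; deficit = 0

Write each e_j = u_j / sqrt(<u_j, u_j>) where u_j is the displayed integer vector. Then <v, e_j> = <v, u_j> / sqrt(<u_j, u_j>), so |<v, e_j>|^2 = <v, u_j>^2 / <u_j, u_j>.
Coefficients: <v, e_1> = -4/sqrt(8), <v, e_2> = -4/sqrt(2).
Square and sum: Σ |<v, e_j>|^2 = 10.
Compute ||v||^2 = v·v = 10.
Deficit = 10 − 10 = 0 ≥ 0, confirming Bessel's inequality. (The deficit equals ||v − Σ <v,e_j> e_j||^2, the squared distance from v to span{e_j}.)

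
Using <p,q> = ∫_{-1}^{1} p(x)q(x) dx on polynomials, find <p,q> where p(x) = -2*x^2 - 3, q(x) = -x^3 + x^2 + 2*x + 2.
<p,q> = -262/15

Expand the product: p(x)·q(x) = 2*x^5 - 2*x^4 - x^3 - 7*x^2 - 6*x - 6.
∫_{-1}^{1} of each monomial x^k gives [2/(k+1) if k even, 0 if k odd]. Integrating term-by-term (or equivalently evaluating the antiderivative F(x) = x^6/3 - 2*x^5/5 - x^4/4 - 7*x^3/3 - 3*x^2 - 6*x at the endpoints):
  F(1) − F(−1) = -233/20 − (349/60) = -262/15.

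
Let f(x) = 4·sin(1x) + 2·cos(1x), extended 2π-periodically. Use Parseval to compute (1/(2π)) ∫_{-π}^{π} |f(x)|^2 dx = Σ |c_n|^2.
Σ |c_n|^2 = 10

Expand |f|^2 and use orthogonality of {sin(nx), cos(mx)} on [-π, π]:
  ∫_{-π}^{π} sin(nx)^2 dx = π, ∫ cos(mx)^2 dx = π, and cross terms integrate to 0.
So ∫_{-π}^{π} f(x)^2 dx = 4^2 · π + 2^2 · π = (16 + 4)π.
Divide by 2π: (16 + 4)/2 = 10.
By Parseval, this equals Σ |c_n|^2.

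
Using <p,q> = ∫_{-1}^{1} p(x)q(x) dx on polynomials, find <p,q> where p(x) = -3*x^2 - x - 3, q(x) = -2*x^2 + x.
<p,q> = 86/15

Expand the product: p(x)·q(x) = 6*x^4 - x^3 + 5*x^2 - 3*x.
∫_{-1}^{1} of each monomial x^k gives [2/(k+1) if k even, 0 if k odd]. Integrating term-by-term (or equivalently evaluating the antiderivative F(x) = 6*x^5/5 - x^4/4 + 5*x^3/3 - 3*x^2/2 at the endpoints):
  F(1) − F(−1) = 67/60 − (-277/60) = 86/15.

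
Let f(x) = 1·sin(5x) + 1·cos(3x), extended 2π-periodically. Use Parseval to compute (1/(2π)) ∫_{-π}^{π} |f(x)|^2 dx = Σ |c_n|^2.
Σ |c_n|^2 = 1

Expand |f|^2 and use orthogonality of {sin(nx), cos(mx)} on [-π, π]:
  ∫_{-π}^{π} sin(nx)^2 dx = π, ∫ cos(mx)^2 dx = π, and cross terms integrate to 0.
So ∫_{-π}^{π} f(x)^2 dx = 1^2 · π + 1^2 · π = (1 + 1)π.
Divide by 2π: (1 + 1)/2 = 1.
By Parseval, this equals Σ |c_n|^2.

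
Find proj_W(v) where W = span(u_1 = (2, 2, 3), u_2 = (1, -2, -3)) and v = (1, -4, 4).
proj_W(v) = (1, 8/13, 12/13)

Set up U = [u_1 | ... | u_2] ∈ R^(3×2). The projector onto W = col(U) is P = U (U^T U)^(-1) U^T.
Compute U^T U =
  [17, -11]
  [-11, 14],
and U^T v = (6, -3).
Solve U^T U · c = U^T v for the coefficients: c = (17/39, 5/39). The projection is proj_W(v) = U c.
Check: (v - proj_W(v)) · u_1 = 0  (should be 0).
Check: (v - proj_W(v)) · u_2 = 0  (should be 0).
Result: proj_W(v) = (1, 8/13, 12/13).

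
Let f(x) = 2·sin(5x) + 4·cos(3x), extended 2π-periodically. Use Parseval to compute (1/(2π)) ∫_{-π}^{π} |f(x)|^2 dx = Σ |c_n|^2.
Σ |c_n|^2 = 10

Expand |f|^2 and use orthogonality of {sin(nx), cos(mx)} on [-π, π]:
  ∫_{-π}^{π} sin(nx)^2 dx = π, ∫ cos(mx)^2 dx = π, and cross terms integrate to 0.
So ∫_{-π}^{π} f(x)^2 dx = 2^2 · π + 4^2 · π = (4 + 16)π.
Divide by 2π: (4 + 16)/2 = 10.
By Parseval, this equals Σ |c_n|^2.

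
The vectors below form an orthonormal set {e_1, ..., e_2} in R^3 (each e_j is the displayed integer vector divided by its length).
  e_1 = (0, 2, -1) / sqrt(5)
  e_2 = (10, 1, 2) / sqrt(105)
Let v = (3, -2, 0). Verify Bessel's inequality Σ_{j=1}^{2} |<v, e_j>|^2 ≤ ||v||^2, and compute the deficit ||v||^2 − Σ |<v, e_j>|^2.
Σ |<v, e_j>|^2 = 32/3; ||v||^2 = 13; deficit = 7/3

Write each e_j = u_j / sqrt(<u_j, u_j>) where u_j is the displayed integer vector. Then <v, e_j> = <v, u_j> / sqrt(<u_j, u_j>), so |<v, e_j>|^2 = <v, u_j>^2 / <u_j, u_j>.
Coefficients: <v, e_1> = -4/sqrt(5), <v, e_2> = 28/sqrt(105).
Square and sum: Σ |<v, e_j>|^2 = 32/3.
Compute ||v||^2 = v·v = 13.
Deficit = 13 − 32/3 = 7/3 ≥ 0, confirming Bessel's inequality. (The deficit equals ||v − Σ <v,e_j> e_j||^2, the squared distance from v to span{e_j}.)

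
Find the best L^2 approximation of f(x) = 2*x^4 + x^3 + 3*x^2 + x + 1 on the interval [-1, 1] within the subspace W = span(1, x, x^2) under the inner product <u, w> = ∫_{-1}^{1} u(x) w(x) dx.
g(x) = 33*x^2/7 + 8*x/5 + 29/35

The best approximation g ∈ W is the orthogonal projection of f onto W. Writing g = a_0 + a_1 x + a_2 x^2, the coefficients solve the normal equations G · a = b where
  G_{ij} = <φ_i, φ_j> and b_i = <f, φ_i>, with φ_0 = 1, φ_1 = x, φ_2 = x^2.
G =
  [2, 0, 2/3]
  [0, 2/3, 0]
  [2/3, 0, 2/5],
b = (24/5, 16/15, 256/105).
Solving gives a_0 = 29/35, a_1 = 8/5, a_2 = 33/7, so
  g(x) = 33*x^2/7 + 8*x/5 + 29/35.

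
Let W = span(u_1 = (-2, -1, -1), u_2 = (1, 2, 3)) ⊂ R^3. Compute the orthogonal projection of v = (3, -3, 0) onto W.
proj_W(v) = (87/35, -3/7, -54/35)

Set up U = [u_1 | ... | u_2] ∈ R^(3×2). The projector onto W = col(U) is P = U (U^T U)^(-1) U^T.
Compute U^T U =
  [6, -7]
  [-7, 14],
and U^T v = (-3, -3).
Solve U^T U · c = U^T v for the coefficients: c = (-9/5, -39/35). The projection is proj_W(v) = U c.
Check: (v - proj_W(v)) · u_1 = 0  (should be 0).
Check: (v - proj_W(v)) · u_2 = 0  (should be 0).
Result: proj_W(v) = (87/35, -3/7, -54/35).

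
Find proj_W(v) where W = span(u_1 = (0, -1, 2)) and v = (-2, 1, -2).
proj_W(v) = (0, 1, -2)

Set up U = [u_1 | ... | u_1] ∈ R^(3×1). The projector onto W = col(U) is P = U (U^T U)^(-1) U^T.
Compute U^T U =
  [5],
and U^T v = (-5).
Solve U^T U · c = U^T v for the coefficients: c = (-1). The projection is proj_W(v) = U c.
Check: (v - proj_W(v)) · u_1 = 0  (should be 0).
Result: proj_W(v) = (0, 1, -2).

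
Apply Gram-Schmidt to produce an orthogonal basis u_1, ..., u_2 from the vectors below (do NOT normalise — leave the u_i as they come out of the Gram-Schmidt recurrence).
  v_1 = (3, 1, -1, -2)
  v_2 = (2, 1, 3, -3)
Orthogonal basis:
  u_1 = (3, 1, -1, -2)
  u_2 = (0, 1/3, 11/3, -5/3)

Apply the Gram-Schmidt recurrence
  u_1 = v_1
  u_i = v_i − Σ_{j<i} ((v_i · u_j) / (u_j · u_j)) · u_j.

Step by step this gives:
  u_1 = (3, 1, -1, -2)
  u_2 = (0, 1/3, 11/3, -5/3)

Orthogonality check:
  u_2 · u_1 = 0 (should be 0)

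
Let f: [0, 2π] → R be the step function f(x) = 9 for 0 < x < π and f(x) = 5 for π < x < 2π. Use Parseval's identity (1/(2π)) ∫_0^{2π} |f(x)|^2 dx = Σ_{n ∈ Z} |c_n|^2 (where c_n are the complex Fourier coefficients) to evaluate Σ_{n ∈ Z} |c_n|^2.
Σ |c_n|^2 = 53

Parseval equates the L^2 energy of f (normalised by 1/(2π)) with the ℓ^2 sum of its Fourier coefficients: (1/(2π)) ∫_0^{2π} |f|^2 = Σ |c_n|^2.
Compute the left side: (1/(2π)) [∫_0^π 9^2 dx + ∫_π^{2π} 5^2 dx] = (1/(2π)) · (81π + 25π) = (81 + 25)/2 = 53.
So Σ_{n ∈ Z} |c_n|^2 = 53.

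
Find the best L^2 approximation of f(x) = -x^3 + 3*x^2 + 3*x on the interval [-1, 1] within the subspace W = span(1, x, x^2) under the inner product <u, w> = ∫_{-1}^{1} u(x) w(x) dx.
g(x) = 3*x^2 + 12*x/5

The best approximation g ∈ W is the orthogonal projection of f onto W. Writing g = a_0 + a_1 x + a_2 x^2, the coefficients solve the normal equations G · a = b where
  G_{ij} = <φ_i, φ_j> and b_i = <f, φ_i>, with φ_0 = 1, φ_1 = x, φ_2 = x^2.
G =
  [2, 0, 2/3]
  [0, 2/3, 0]
  [2/3, 0, 2/5],
b = (2, 8/5, 6/5).
Solving gives a_0 = 0, a_1 = 12/5, a_2 = 3, so
  g(x) = 3*x^2 + 12*x/5.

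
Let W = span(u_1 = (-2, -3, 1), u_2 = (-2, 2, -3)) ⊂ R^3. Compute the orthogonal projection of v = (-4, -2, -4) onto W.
proj_W(v) = (-1048/213, -202/213, -572/213)

Set up U = [u_1 | ... | u_2] ∈ R^(3×2). The projector onto W = col(U) is P = U (U^T U)^(-1) U^T.
Compute U^T U =
  [14, -5]
  [-5, 17],
and U^T v = (10, 16).
Solve U^T U · c = U^T v for the coefficients: c = (250/213, 274/213). The projection is proj_W(v) = U c.
Check: (v - proj_W(v)) · u_1 = 0  (should be 0).
Check: (v - proj_W(v)) · u_2 = 0  (should be 0).
Result: proj_W(v) = (-1048/213, -202/213, -572/213).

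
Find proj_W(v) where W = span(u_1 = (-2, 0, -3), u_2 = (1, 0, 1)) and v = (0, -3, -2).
proj_W(v) = (0, 0, -2)

Set up U = [u_1 | ... | u_2] ∈ R^(3×2). The projector onto W = col(U) is P = U (U^T U)^(-1) U^T.
Compute U^T U =
  [13, -5]
  [-5, 2],
and U^T v = (6, -2).
Solve U^T U · c = U^T v for the coefficients: c = (2, 4). The projection is proj_W(v) = U c.
Check: (v - proj_W(v)) · u_1 = 0  (should be 0).
Check: (v - proj_W(v)) · u_2 = 0  (should be 0).
Result: proj_W(v) = (0, 0, -2).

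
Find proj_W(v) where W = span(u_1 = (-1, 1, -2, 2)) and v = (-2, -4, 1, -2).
proj_W(v) = (4/5, -4/5, 8/5, -8/5)

Set up U = [u_1 | ... | u_1] ∈ R^(4×1). The projector onto W = col(U) is P = U (U^T U)^(-1) U^T.
Compute U^T U =
  [10],
and U^T v = (-8).
Solve U^T U · c = U^T v for the coefficients: c = (-4/5). The projection is proj_W(v) = U c.
Check: (v - proj_W(v)) · u_1 = 0  (should be 0).
Result: proj_W(v) = (4/5, -4/5, 8/5, -8/5).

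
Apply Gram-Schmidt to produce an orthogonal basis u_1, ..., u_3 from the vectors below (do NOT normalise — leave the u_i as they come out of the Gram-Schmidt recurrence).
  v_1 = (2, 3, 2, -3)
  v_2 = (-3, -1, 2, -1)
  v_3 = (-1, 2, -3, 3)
Orthogonal basis:
  u_1 = (2, 3, 2, -3)
  u_2 = (-37/13, -10/13, 28/13, -16/13)
  u_3 = (-357/193, 1085/386, -168/193, 385/386)

Apply the Gram-Schmidt recurrence
  u_1 = v_1
  u_i = v_i − Σ_{j<i} ((v_i · u_j) / (u_j · u_j)) · u_j.

Step by step this gives:
  u_1 = (2, 3, 2, -3)
  u_2 = (-37/13, -10/13, 28/13, -16/13)
  u_3 = (-357/193, 1085/386, -168/193, 385/386)

Orthogonality check:
  u_2 · u_1 = 0 (should be 0)
  u_3 · u_1 = 0 (should be 0)
  u_3 · u_2 = 0 (should be 0)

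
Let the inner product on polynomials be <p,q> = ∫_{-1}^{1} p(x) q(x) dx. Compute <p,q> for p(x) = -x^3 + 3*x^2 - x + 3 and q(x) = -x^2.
<p,q> = -16/5

Expand the product: p(x)·q(x) = x^5 - 3*x^4 + x^3 - 3*x^2.
∫_{-1}^{1} of each monomial x^k gives [2/(k+1) if k even, 0 if k odd]. Integrating term-by-term (or equivalently evaluating the antiderivative F(x) = x^6/6 - 3*x^5/5 + x^4/4 - x^3 at the endpoints):
  F(1) − F(−1) = -71/60 − (121/60) = -16/5.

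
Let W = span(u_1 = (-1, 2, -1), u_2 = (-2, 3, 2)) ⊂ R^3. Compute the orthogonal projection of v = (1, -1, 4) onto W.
proj_W(v) = (17/66, -47/33, 257/66)

Set up U = [u_1 | ... | u_2] ∈ R^(3×2). The projector onto W = col(U) is P = U (U^T U)^(-1) U^T.
Compute U^T U =
  [6, 6]
  [6, 17],
and U^T v = (-7, 3).
Solve U^T U · c = U^T v for the coefficients: c = (-137/66, 10/11). The projection is proj_W(v) = U c.
Check: (v - proj_W(v)) · u_1 = 0  (should be 0).
Check: (v - proj_W(v)) · u_2 = 0  (should be 0).
Result: proj_W(v) = (17/66, -47/33, 257/66).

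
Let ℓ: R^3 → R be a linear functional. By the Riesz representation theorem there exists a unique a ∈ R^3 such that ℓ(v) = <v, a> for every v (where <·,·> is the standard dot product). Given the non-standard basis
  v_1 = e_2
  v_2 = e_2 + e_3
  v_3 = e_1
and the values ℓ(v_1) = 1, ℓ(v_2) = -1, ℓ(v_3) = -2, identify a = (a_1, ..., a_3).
a = (-2, 1, -2)

Write a = (a_1, ..., a_3) in the standard basis. For each basis vector v_i, ℓ(v_i) = <v_i, a> is a linear equation in the a_j's. Collect the n equations into a matrix system V a = ℓ, where row i of V is v_i (expressed in the standard basis). Since V is invertible (lower-triangular with 1s on the diagonal, up to permutation), solve by back-substitution:
  V =
[[0, 1, 0],
 [0, 1, 1],
 [1, 0, 0]]
  V a = (1, -1, -2)
Solving gives a = (-2, 1, -2).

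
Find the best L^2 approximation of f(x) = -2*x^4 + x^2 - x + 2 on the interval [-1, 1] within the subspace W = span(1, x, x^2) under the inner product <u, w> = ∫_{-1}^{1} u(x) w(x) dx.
g(x) = -5*x^2/7 - x + 76/35

The best approximation g ∈ W is the orthogonal projection of f onto W. Writing g = a_0 + a_1 x + a_2 x^2, the coefficients solve the normal equations G · a = b where
  G_{ij} = <φ_i, φ_j> and b_i = <f, φ_i>, with φ_0 = 1, φ_1 = x, φ_2 = x^2.
G =
  [2, 0, 2/3]
  [0, 2/3, 0]
  [2/3, 0, 2/5],
b = (58/15, -2/3, 122/105).
Solving gives a_0 = 76/35, a_1 = -1, a_2 = -5/7, so
  g(x) = -5*x^2/7 - x + 76/35.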